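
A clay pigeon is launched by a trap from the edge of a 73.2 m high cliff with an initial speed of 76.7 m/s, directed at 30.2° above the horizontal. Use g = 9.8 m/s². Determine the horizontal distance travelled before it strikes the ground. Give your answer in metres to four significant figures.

Resolve: vₓ = 76.70 cos 30.2° = 66.29 m/s and v_y0 = 76.70 sin 30.2° = 38.58 m/s.
Vertical motion (up positive, ground at y = 0): 4.900 t² − (38.58) t − 73.2 = 0, so t = (38.58 + √(38.58² + 2·9.80·73.2)) / 9.80 = (38.58 + 54.07) / 9.80 = 9.454 s.
Horizontal distance: R = vₓ t = 66.29 × 9.454 = 626.7 m.

626.7 m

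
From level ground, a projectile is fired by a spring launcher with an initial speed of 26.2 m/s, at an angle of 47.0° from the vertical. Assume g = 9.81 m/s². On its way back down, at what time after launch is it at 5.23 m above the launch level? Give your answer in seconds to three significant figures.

Horizontal component vₓ = 26.20 sin 47.0° = 19.16 m/s; vertical v_y0 = 26.20 cos 47.0° = 17.87 m/s.
Require v_y0 t − ½ g t² = 5.23, i.e. 4.905 t² − 17.87 t + 5.23 = 0.
t = [17.87 ± √(17.87² − 2·9.81·5.23)] / 9.81 = (17.87 ± 14.72) / 9.81, so t = 0.3210 s or t = 3.322 s.
The descending-branch root is 3.322 s.

3.32 s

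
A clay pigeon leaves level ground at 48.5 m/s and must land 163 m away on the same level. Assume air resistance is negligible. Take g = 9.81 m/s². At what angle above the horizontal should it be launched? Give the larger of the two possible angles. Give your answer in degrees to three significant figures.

From R = (v₀²/g) sin 2θ: sin 2θ = 9.81 × 163 / 2352.2 = 0.6798.
2θ = 42.83° or 180° − 42.83° = 137.2°, so θ = 21.41° or 68.59°.
The larger angle is 68.59°.

68.6°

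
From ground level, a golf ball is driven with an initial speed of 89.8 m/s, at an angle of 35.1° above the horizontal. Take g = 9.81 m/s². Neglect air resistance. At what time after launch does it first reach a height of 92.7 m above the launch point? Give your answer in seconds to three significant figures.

2.30 s

Resolve: vₓ = 89.80 cos 35.1° = 73.47 m/s and v_y0 = 89.80 sin 35.1° = 51.64 m/s.
Require v_y0 t − ½ g t² = 92.7, i.e. 4.905 t² − 51.64 t + 92.7 = 0.
Quadratic formula: t = (51.64 ± √847.45) / 9.81 = (51.64 ± 29.11) / 9.81 → t = 2.296 s or 8.231 s.
The first (ascending) time is 2.296 s.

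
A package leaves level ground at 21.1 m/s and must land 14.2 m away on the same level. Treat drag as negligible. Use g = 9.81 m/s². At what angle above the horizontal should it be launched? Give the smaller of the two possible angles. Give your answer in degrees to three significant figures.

9.12°

Level-ground range R = v₀² sin(2θ)/g ⇒ sin(2θ) = gR/v₀² = 9.81 × 14.2 / 21.1² = 0.3129.
2θ = 18.23° or 180° − 18.23° = 161.8°, so θ = 9.117° or 80.88°.
The smaller angle is 9.117°.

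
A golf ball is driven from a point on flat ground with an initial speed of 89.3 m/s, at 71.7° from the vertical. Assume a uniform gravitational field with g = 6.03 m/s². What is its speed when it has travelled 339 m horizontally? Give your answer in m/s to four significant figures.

84.87 m/s

Resolve: vₓ = 89.30 sin 71.7° = 84.78 m/s and v_y0 = 89.30 cos 71.7° = 28.04 m/s.
At x = 339 m, t = x/vₓ = 339/84.78 = 3.998 s.
Vertical velocity there: v_y = v_y0 − g t = 28.04 − 6.03 × 3.998 = 3.929 m/s.
Speed: √(vₓ² + v_y²) = √(84.78² + 3.929²) = 84.87 m/s.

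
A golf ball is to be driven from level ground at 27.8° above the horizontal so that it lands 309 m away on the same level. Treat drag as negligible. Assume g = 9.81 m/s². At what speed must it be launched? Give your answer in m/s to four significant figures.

60.61 m/s

Level-ground range: R = v₀² sin(2θ)/g, so v₀ = √(gR / sin 2θ).
v₀ = √(9.81 × 309 / sin 55.60°) = √(3031 / 0.8251) = √3673.8 = 60.61 m/s.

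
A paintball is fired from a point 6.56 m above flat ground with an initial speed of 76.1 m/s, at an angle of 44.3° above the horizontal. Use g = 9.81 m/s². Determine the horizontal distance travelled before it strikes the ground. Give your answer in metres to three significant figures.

Components: vₓ = 76.10 cos 44.3° = 54.46 m/s, v_y0 = 76.10 sin 44.3° = 53.15 m/s.
The projectile lands when y = 6.56 + (53.15) t − ½·9.81·t² = 0. Positive root: t = (53.15 + √(53.15² + 2·9.81·6.56)) / 9.81 = (53.15 + 54.35) / 9.81 = 10.96 s.
Horizontal distance: R = vₓ t = 54.46 × 10.96 = 596.8 m.

597 m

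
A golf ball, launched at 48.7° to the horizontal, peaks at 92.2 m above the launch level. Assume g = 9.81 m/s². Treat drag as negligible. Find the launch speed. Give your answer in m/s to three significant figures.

At the peak v_y = 0, so v_y0 = √(2gH) = √(2 × 9.81 × 92.2) = 42.53 m/s.
v_y0 = v₀ sin θ ⇒ v₀ = 42.53 / sin 48.7° = 56.61 m/s.

56.6 m/s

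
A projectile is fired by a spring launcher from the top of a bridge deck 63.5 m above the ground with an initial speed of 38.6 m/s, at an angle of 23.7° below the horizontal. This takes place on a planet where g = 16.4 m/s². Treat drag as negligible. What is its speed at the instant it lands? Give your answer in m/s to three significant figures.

Horizontal component vₓ = 38.60 cos 23.7° = 35.34 m/s; vertical v_y0 = −15.52 m/s (downward).
Vertical motion (up positive, ground at y = 0): 8.200 t² − (−15.52) t − 63.5 = 0, so t = (−15.52 + √(15.52² + 2·16.4·63.5)) / 16.4 = (−15.52 + 48.20) / 16.4 = 1.993 s.
Vertical velocity at impact: v_y = v_y0 − g t = −15.52 − 16.4 × 1.993 = −48.20 m/s.
Speed: |v| = √(vₓ² + v_y²) = √(35.34² + 48.20²) = 59.77 m/s.

59.8 m/s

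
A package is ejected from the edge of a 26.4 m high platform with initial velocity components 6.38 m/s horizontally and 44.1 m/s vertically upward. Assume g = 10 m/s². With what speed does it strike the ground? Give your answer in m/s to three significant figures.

50.1 m/s

With up positive and y = 0 at the ground: y(t) = 26.4 + (44.10) t − 5.000 t². Setting y = 0 and taking the positive root: t = [44.10 + √(44.10² + 2·10.0·26.4)] / 10.0 = (44.10 + 49.73) / 10.0 = 9.383 s.
Vertical velocity at impact: v_y = v_y0 − g t = 44.10 − 10.0 × 9.383 = −49.73 m/s.
Speed: |v| = √(vₓ² + v_y²) = √(6.380² + 49.73²) = 50.13 m/s.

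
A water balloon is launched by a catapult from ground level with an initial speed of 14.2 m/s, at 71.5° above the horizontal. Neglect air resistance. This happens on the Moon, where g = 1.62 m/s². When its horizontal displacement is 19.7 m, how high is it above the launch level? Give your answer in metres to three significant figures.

Horizontal component vₓ = 14.20 cos 71.5° = 4.506 m/s; vertical v_y0 = 14.20 sin 71.5° = 13.47 m/s.
At x = 19.7 m, t = x/vₓ = 19.7/4.506 = 4.372 s.
Height: y = v_y0 t − ½ g t² = 13.47 × 4.372 − 0.8100 × 4.372² = 58.88 − 15.48 = 43.39 m.

43.4 m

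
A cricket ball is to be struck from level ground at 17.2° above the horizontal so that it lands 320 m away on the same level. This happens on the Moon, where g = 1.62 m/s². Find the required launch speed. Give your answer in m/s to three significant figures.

30.3 m/s

On level ground R = v₀² sin 2θ / g ⇒ v₀ = √(gR / sin 2θ).
v₀ = √(1.62 × 320 / sin 34.40°) = √(518.4 / 0.5650) = √917.58 = 30.29 m/s.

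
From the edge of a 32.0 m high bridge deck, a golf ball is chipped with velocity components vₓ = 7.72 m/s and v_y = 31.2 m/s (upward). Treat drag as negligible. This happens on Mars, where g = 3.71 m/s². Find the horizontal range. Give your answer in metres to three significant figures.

The projectile lands when y = 32.0 + (31.20) t − ½·3.71·t² = 0. Positive root: t = (31.20 + √(31.20² + 2·3.71·32.0)) / 3.71 = (31.20 + 34.80) / 3.71 = 17.79 s.
Horizontal distance: R = vₓ t = 7.720 × 17.79 = 137.3 m.

137 m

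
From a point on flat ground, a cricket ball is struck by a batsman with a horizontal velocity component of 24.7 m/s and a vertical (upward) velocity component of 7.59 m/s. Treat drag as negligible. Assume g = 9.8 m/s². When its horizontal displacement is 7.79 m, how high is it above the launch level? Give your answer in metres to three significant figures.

1.91 m

x = vₓ t ⇒ t = 7.79/24.70 = 0.3154 s.
Height: y = v_y0 t − ½ g t² = 7.590 × 0.3154 − 4.900 × 0.3154² = 2.394 − 0.4874 = 1.906 m.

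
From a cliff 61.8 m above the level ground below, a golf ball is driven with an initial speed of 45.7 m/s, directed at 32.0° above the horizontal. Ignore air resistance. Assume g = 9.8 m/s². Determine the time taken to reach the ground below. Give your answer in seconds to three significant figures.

Components: vₓ = 45.70 cos 32.0° = 38.76 m/s, v_y0 = 45.70 sin 32.0° = 24.22 m/s.
Vertical motion (up positive, ground at y = 0): 4.900 t² − (24.22) t − 61.8 = 0, so t = (24.22 + √(24.22² + 2·9.80·61.8)) / 9.80 = (24.22 + 42.40) / 9.80 = 6.798 s.

6.80 s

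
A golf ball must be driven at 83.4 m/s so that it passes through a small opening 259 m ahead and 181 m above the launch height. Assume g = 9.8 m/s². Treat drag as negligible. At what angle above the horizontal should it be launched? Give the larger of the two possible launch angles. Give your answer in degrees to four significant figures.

77.13°

Trajectory: y = x tanθ − g x² (1 + tan²θ)/(2v₀²). With x = 259, y = 181, v₀ = 83.4, g = 9.80:
47.26 tan²θ − 259 tanθ + (228.3) = 0.
tanθ = [259 ± √(259² − 4 × 47.26 × (228.3))] / (2 × 47.26) = (259 ± 154.7) / 94.51, giving tanθ = 1.103 or 4.377.
θ = 47.82° or 77.13°; the larger is 77.13°.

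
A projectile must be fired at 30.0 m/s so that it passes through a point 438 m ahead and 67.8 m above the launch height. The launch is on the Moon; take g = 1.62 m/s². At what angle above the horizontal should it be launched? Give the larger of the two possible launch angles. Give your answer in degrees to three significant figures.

60.0°

Trajectory: y = x tanθ − g x² (1 + tan²θ)/(2v₀²). With x = 438, y = 67.8, v₀ = 30.0, g = 1.62:
172.7 tan²θ − 438 tanθ + (240.5) = 0.
tanθ = [438 ± √(438² − 4 × 172.7 × (240.5))] / (2 × 172.7) = (438 ± 160.5) / 345.3, giving tanθ = 0.8035 or 1.733.
θ = 38.78° or 60.02°; the larger is 60.02°.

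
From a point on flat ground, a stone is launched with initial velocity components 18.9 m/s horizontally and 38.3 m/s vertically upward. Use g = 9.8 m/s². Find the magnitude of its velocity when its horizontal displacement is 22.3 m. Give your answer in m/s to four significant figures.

Time to reach x = 22.3 m: t = x/vₓ = 22.3/18.90 = 1.180 s.
Vertical velocity there: v_y = v_y0 − g t = 38.30 − 9.80 × 1.180 = 26.74 m/s.
Speed: √(vₓ² + v_y²) = √(18.90² + 26.74²) = 32.74 m/s.

32.74 m/s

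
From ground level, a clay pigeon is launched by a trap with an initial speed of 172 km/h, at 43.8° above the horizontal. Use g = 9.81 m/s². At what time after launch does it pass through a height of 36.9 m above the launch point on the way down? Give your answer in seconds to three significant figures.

Convert: 172 km/h = 172/3.6 = 47.78 m/s.
Resolve: vₓ = 47.78 cos 43.8° = 34.48 m/s and v_y0 = 47.78 sin 43.8° = 33.07 m/s.
Require v_y0 t − ½ g t² = 36.9, i.e. 4.905 t² − 33.07 t + 36.9 = 0.
Quadratic formula: t = (33.07 ± √369.58) / 9.81 = (33.07 ± 19.22) / 9.81 → t = 1.411 s or 5.331 s.
The descending-branch root is 5.331 s.

5.33 s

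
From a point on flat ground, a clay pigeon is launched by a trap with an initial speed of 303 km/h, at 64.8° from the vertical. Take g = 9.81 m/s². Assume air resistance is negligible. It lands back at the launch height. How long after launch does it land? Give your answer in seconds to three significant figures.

7.31 s

Convert: 303 km/h = 303/3.6 = 84.17 m/s.
Horizontal component vₓ = 84.17 sin 64.8° = 76.16 m/s; vertical v_y0 = 84.17 cos 64.8° = 35.84 m/s.
Time of flight on level ground: T = 2 v_y0 / g = 2 × 35.84 / 9.81 = 7.306 s.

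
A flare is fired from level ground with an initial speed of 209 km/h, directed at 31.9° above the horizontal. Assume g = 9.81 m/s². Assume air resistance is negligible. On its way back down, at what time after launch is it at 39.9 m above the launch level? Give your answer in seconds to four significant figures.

4.410 s

Convert: 209 km/h = 209/3.6 = 58.06 m/s.
Components: vₓ = 58.06 cos 31.9° = 49.29 m/s, v_y0 = 58.06 sin 31.9° = 30.68 m/s.
Require v_y0 t − ½ g t² = 39.9, i.e. 4.905 t² − 30.68 t + 39.9 = 0.
Quadratic formula: t = (30.68 ± √158.35) / 9.81 = (30.68 ± 12.58) / 9.81 → t = 1.845 s or 4.410 s.
The descending-branch root is 4.410 s.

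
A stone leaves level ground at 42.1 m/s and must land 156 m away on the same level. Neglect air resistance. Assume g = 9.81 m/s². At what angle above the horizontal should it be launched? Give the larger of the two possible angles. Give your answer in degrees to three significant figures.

60.1°

Level-ground range R = v₀² sin(2θ)/g ⇒ sin(2θ) = gR/v₀² = 9.81 × 156 / 42.1² = 0.8634.
2θ = 59.70° or 180° − 59.70° = 120.3°, so θ = 29.85° or 60.15°.
The larger angle is 60.15°.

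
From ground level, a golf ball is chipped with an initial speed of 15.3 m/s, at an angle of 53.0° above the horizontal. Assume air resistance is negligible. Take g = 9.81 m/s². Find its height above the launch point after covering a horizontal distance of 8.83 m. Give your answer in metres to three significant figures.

7.21 m

Components: vₓ = 15.30 cos 53.0° = 9.208 m/s, v_y0 = 15.30 sin 53.0° = 12.22 m/s.
x = vₓ t ⇒ t = 8.83/9.208 = 0.9590 s.
Height: y = v_y0 t − ½ g t² = 12.22 × 0.9590 − 4.905 × 0.9590² = 11.72 − 4.511 = 7.207 m.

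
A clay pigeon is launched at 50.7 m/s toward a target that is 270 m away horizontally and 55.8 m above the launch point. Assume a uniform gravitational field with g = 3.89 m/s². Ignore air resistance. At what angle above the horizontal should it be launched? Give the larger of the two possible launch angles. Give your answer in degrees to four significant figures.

Trajectory: y = x tanθ − g x² (1 + tan²θ)/(2v₀²). With x = 270, y = 55.8, v₀ = 50.7, g = 3.89:
55.16 tan²θ − 270 tanθ + (111.0) = 0.
tanθ = [270 ± √(270² − 4 × 55.16 × (111.0))] / (2 × 55.16) = (270 ± 220.0) / 110.3, giving tanθ = 0.4529 or 4.442.
θ = 24.36° or 77.31°; the larger is 77.31°.

77.31°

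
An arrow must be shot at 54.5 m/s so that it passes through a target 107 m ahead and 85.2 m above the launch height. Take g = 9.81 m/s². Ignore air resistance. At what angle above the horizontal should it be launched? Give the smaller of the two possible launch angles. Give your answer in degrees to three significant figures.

51.3°

Trajectory: y = x tanθ − g x² (1 + tan²θ)/(2v₀²). With x = 107, y = 85.2, v₀ = 54.5, g = 9.81:
18.91 tan²θ − 107 tanθ + (104.1) = 0.
tanθ = [107 ± √(107² − 4 × 18.91 × (104.1))] / (2 × 18.91) = (107 ± 59.80) / 37.81, giving tanθ = 1.248 or 4.411.
θ = 51.30° or 77.23°; the smaller is 51.30°.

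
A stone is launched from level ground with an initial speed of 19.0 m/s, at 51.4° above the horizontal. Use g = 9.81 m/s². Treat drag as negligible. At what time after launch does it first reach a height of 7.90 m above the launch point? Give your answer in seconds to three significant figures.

Components: vₓ = 19.00 cos 51.4° = 11.85 m/s, v_y0 = 19.00 sin 51.4° = 14.85 m/s.
Set y = v_y0 t − ½ g t² = 7.90: 4.905 t² − 14.85 t + 7.90 = 0.
Quadratic formula: t = (14.85 ± √65.492) / 9.81 = (14.85 ± 8.093) / 9.81 → t = 0.6887 s or 2.339 s.
The first (ascending) time is 0.6887 s.

0.689 s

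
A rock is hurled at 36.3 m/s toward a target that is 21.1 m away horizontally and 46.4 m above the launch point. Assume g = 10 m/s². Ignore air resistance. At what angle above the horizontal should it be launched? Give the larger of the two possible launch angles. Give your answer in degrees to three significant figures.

Trajectory: y = x tanθ − g x² (1 + tan²θ)/(2v₀²). With x = 21.1, y = 46.4, v₀ = 36.3, g = 10.0:
1.689 tan²θ − 21.1 tanθ + (48.09) = 0.
tanθ = [21.1 ± √(21.1² − 4 × 1.689 × (48.09))] / (2 × 1.689) = (21.1 ± 10.97) / 3.379, giving tanθ = 2.999 or 9.491.
θ = 71.56° or 83.99°; the larger is 83.99°.

84.0°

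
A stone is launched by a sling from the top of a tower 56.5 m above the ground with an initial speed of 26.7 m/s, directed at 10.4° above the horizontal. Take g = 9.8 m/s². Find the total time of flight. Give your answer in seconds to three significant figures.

vₓ = 26.70 cos 10.4° = 26.26 m/s; v_y0 = 26.70 sin 10.4° = 4.820 m/s.
The projectile lands when y = 56.5 + (4.820) t − ½·9.80·t² = 0. Positive root: t = (4.820 + √(4.820² + 2·9.80·56.5)) / 9.80 = (4.820 + 33.62) / 9.80 = 3.923 s.

3.92 s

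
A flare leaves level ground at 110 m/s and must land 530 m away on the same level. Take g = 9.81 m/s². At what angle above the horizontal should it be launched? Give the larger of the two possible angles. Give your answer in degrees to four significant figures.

From R = (v₀²/g) sin 2θ: sin 2θ = 9.81 × 530 / 12100 = 0.4297.
2θ = 25.45° or 180° − 25.45° = 154.6°, so θ = 12.72° or 77.28°.
The larger angle is 77.28°.

77.28°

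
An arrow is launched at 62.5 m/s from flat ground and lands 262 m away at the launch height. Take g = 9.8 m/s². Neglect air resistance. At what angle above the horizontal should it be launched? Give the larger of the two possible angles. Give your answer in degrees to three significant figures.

Level-ground range R = v₀² sin(2θ)/g ⇒ sin(2θ) = gR/v₀² = 9.80 × 262 / 62.5² = 0.6573.
2θ = 41.09° or 180° − 41.09° = 138.9°, so θ = 20.55° or 69.45°.
The larger angle is 69.45°.

69.5°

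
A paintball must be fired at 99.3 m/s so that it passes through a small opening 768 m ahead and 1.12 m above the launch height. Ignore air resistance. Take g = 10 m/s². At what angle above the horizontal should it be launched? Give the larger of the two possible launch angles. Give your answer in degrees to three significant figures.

Trajectory: y = x tanθ − g x² (1 + tan²θ)/(2v₀²). With x = 768, y = 1.12, v₀ = 99.3, g = 10.0:
299.1 tan²θ − 768 tanθ + (300.2) = 0.
tanθ = [768 ± √(768² − 4 × 299.1 × (300.2))] / (2 × 299.1) = (768 ± 480.3) / 598.2, giving tanθ = 0.4810 or 2.087.
θ = 25.69° or 64.40°; the larger is 64.40°.

64.4°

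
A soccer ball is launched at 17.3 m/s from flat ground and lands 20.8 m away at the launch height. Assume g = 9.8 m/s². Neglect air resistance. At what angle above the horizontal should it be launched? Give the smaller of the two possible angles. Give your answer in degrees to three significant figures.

21.5°

Level-ground range R = v₀² sin(2θ)/g ⇒ sin(2θ) = gR/v₀² = 9.80 × 20.8 / 17.3² = 0.6811.
2θ = 42.93° or 180° − 42.93° = 137.1°, so θ = 21.46° or 68.54°.
The smaller angle is 21.46°.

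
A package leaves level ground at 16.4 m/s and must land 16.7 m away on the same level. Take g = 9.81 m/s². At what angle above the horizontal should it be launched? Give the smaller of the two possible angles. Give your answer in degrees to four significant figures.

Level-ground range R = v₀² sin(2θ)/g ⇒ sin(2θ) = gR/v₀² = 9.81 × 16.7 / 16.4² = 0.6091.
2θ = 37.53° or 180° − 37.53° = 142.5°, so θ = 18.76° or 71.24°.
The smaller angle is 18.76°.

18.76°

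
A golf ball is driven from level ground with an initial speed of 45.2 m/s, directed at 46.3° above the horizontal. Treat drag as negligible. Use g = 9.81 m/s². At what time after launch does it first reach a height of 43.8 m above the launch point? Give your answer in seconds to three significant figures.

vₓ = 45.20 cos 46.3° = 31.23 m/s; v_y0 = 45.20 sin 46.3° = 32.68 m/s.
Require v_y0 t − ½ g t² = 43.8, i.e. 4.905 t² − 32.68 t + 43.8 = 0.
Quadratic formula: t = (32.68 ± √208.50) / 9.81 = (32.68 ± 14.44) / 9.81 → t = 1.859 s or 4.803 s.
The first (ascending) time is 1.859 s.

1.86 s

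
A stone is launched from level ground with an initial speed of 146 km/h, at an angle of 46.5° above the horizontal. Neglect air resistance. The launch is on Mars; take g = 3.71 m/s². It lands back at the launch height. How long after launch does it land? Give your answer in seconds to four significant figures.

15.86 s

Convert: 146 km/h = 146/3.6 = 40.56 m/s.
Components: vₓ = 40.56 cos 46.5° = 27.92 m/s, v_y0 = 40.56 sin 46.5° = 29.42 m/s.
Landing at launch height ⇒ T = 2 v_y0 / g = 2 × 29.42 / 3.71 = 15.86 s.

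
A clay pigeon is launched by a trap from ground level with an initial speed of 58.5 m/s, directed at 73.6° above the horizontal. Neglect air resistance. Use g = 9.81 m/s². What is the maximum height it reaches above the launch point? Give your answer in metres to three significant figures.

161 m

vₓ = 58.50 cos 73.6° = 16.52 m/s; v_y0 = 58.50 sin 73.6° = 56.12 m/s.
Peak height H = v_y0² / (2g) = 3149.4 / 19.62 = 160.5 m.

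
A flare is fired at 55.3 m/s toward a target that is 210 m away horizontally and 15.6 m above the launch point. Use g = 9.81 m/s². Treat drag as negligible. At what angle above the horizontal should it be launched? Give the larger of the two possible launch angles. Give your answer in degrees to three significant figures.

Trajectory: y = x tanθ − g x² (1 + tan²θ)/(2v₀²). With x = 210, y = 15.6, v₀ = 55.3, g = 9.81:
70.73 tan²θ − 210 tanθ + (86.33) = 0.
tanθ = [210 ± √(210² − 4 × 70.73 × (86.33))] / (2 × 70.73) = (210 ± 140.3) / 141.5, giving tanθ = 0.4930 or 2.476.
θ = 26.24° or 68.01°; the larger is 68.01°.

68.0°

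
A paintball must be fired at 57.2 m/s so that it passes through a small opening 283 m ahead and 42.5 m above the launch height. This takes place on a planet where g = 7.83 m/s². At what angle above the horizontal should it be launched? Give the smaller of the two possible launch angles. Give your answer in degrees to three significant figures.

Trajectory: y = x tanθ − g x² (1 + tan²θ)/(2v₀²). With x = 283, y = 42.5, v₀ = 57.2, g = 7.83:
95.83 tan²θ − 283 tanθ + (138.3) = 0.
tanθ = [283 ± √(283² − 4 × 95.83 × (138.3))] / (2 × 95.83) = (283 ± 164.5) / 191.7, giving tanθ = 0.6182 or 2.335.
θ = 31.73° or 66.81°; the smaller is 31.73°.

31.7°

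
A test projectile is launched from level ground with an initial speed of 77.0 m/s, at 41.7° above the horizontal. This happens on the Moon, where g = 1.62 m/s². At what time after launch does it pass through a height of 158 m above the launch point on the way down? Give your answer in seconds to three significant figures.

Horizontal component vₓ = 77.00 cos 41.7° = 57.49 m/s; vertical v_y0 = 77.00 sin 41.7° = 51.22 m/s.
Require v_y0 t − ½ g t² = 158, i.e. 0.8100 t² − 51.22 t + 158 = 0.
Quadratic formula: t = (51.22 ± √2111.8) / 1.62 = (51.22 ± 45.95) / 1.62 → t = 3.252 s or 59.99 s.
The descending-branch root is 59.99 s.

60.0 s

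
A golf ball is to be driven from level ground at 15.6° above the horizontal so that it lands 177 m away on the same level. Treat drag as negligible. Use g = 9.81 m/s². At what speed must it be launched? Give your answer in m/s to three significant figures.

On level ground R = v₀² sin 2θ / g ⇒ v₀ = √(gR / sin 2θ).
v₀ = √(9.81 × 177 / sin 31.20°) = √(1736 / 0.5180) = √3351.9 = 57.90 m/s.

57.9 m/s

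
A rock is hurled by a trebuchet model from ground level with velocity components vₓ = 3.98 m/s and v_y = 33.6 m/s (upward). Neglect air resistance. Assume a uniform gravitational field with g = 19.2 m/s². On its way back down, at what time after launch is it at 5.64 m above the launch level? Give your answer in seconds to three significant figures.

Require v_y0 t − ½ g t² = 5.64, i.e. 9.600 t² − 33.60 t + 5.64 = 0.
t = [33.60 ± √(33.60² − 2·19.2·5.64)] / 19.2 = (33.60 ± 30.21) / 19.2, so t = 0.1768 s or t = 3.323 s.
The descending-branch root is 3.323 s.

3.32 s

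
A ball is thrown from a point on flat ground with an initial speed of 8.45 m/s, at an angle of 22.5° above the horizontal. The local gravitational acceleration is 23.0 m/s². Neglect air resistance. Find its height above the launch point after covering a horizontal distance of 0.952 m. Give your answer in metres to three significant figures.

Horizontal component vₓ = 8.450 cos 22.5° = 7.807 m/s; vertical v_y0 = 8.450 sin 22.5° = 3.234 m/s.
x = vₓ t ⇒ t = 0.952/7.807 = 0.1219 s.
Height: y = v_y0 t − ½ g t² = 3.234 × 0.1219 − 11.50 × 0.1219² = 0.3943 − 0.1710 = 0.2233 m.

0.223 m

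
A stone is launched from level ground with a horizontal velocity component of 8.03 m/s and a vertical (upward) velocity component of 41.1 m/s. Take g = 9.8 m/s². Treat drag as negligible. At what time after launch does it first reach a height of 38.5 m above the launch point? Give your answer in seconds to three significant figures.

1.07 s

Require v_y0 t − ½ g t² = 38.5, i.e. 4.900 t² − 41.10 t + 38.5 = 0.
Quadratic formula: t = (41.10 ± √934.61) / 9.80 = (41.10 ± 30.57) / 9.80 → t = 1.074 s or 7.313 s.
The first (ascending) time is 1.074 s.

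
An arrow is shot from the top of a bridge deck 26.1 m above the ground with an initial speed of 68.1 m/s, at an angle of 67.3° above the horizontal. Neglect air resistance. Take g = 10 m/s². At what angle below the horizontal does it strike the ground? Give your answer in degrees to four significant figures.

Resolve: vₓ = 68.10 cos 67.3° = 26.28 m/s and v_y0 = 68.10 sin 67.3° = 62.82 m/s.
With up positive and y = 0 at the ground: y(t) = 26.1 + (62.82) t − 5.000 t². Setting y = 0 and taking the positive root: t = [62.82 + √(62.82² + 2·10.0·26.1)] / 10.0 = (62.82 + 66.85) / 10.0 = 12.97 s.
At impact: v_y = v_y0 − g t = −66.85 m/s; vₓ = 26.28 m/s.
Angle below horizontal: arctan(|v_y|/vₓ) = arctan(66.85/26.28) = 68.54°.

68.54°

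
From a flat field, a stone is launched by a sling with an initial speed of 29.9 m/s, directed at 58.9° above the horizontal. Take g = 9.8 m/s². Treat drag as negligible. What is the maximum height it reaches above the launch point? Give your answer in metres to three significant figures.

33.4 m

Horizontal component vₓ = 29.90 cos 58.9° = 15.44 m/s; vertical v_y0 = 29.90 sin 58.9° = 25.60 m/s.
At the apex v_y = 0, so H = v_y0²/(2g) = 25.60²/19.60 = 33.44 m.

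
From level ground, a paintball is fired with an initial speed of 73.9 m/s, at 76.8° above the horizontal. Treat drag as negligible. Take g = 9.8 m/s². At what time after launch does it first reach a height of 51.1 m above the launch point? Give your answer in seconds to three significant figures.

Horizontal component vₓ = 73.90 cos 76.8° = 16.88 m/s; vertical v_y0 = 73.90 sin 76.8° = 71.95 m/s.
Height y(t) = 71.95 t − 4.900 t² = 51.1 gives 4.900 t² − 71.95 t + 51.1 = 0.
Quadratic formula: t = (71.95 ± √4174.9) / 9.80 = (71.95 ± 64.61) / 9.80 → t = 0.7484 s or 13.93 s.
The first (ascending) time is 0.7484 s.

0.748 s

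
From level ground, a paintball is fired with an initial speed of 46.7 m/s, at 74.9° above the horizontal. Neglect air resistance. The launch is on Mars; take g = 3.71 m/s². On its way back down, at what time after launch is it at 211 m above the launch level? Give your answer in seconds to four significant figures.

17.98 s

Resolve: vₓ = 46.70 cos 74.9° = 12.17 m/s and v_y0 = 46.70 sin 74.9° = 45.09 m/s.
Require v_y0 t − ½ g t² = 211, i.e. 1.855 t² − 45.09 t + 211 = 0.
t = [45.09 ± √(45.09² − 2·3.71·211)] / 3.71 = (45.09 ± 21.62) / 3.71, so t = 6.326 s or t = 17.98 s.
The descending-branch root is 17.98 s.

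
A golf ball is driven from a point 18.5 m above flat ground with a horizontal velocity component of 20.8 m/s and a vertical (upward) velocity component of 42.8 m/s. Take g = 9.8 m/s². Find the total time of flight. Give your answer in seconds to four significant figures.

9.147 s

Vertical motion (up positive, ground at y = 0): 4.900 t² − (42.80) t − 18.5 = 0, so t = (42.80 + √(42.80² + 2·9.80·18.5)) / 9.80 = (42.80 + 46.84) / 9.80 = 9.147 s.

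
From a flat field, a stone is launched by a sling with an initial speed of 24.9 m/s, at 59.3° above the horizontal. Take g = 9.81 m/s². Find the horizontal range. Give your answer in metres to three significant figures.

55.5 m

vₓ = 24.90 cos 59.3° = 12.71 m/s; v_y0 = 24.90 sin 59.3° = 21.41 m/s.
Time aloft: T = 2 v_y0 / g = 2 × 21.41 / 9.81 = 4.365 s.
Range: R = vₓ T = 12.71 × 4.365 = 55.49 m.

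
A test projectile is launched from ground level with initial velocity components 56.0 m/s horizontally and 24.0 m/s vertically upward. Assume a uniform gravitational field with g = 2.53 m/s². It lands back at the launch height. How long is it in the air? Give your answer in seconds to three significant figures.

19.0 s

It returns to y = 0 when t = 2 v_y0 / g = 2(24.00)/2.53 = 18.97 s.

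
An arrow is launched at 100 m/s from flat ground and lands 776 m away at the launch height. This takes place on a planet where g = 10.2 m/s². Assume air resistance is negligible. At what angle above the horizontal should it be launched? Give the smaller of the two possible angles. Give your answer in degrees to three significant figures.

26.2°

From R = (v₀²/g) sin 2θ: sin 2θ = 10.2 × 776 / 10000 = 0.7915.
2θ = 52.33° or 180° − 52.33° = 127.7°, so θ = 26.16° or 63.84°.
The smaller angle is 26.16°.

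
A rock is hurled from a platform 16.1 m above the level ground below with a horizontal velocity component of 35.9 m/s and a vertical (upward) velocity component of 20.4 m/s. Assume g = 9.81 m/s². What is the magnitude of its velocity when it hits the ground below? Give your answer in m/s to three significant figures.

With up positive and y = 0 at the ground: y(t) = 16.1 + (20.40) t − 4.905 t². Setting y = 0 and taking the positive root: t = [20.40 + √(20.40² + 2·9.81·16.1)] / 9.81 = (20.40 + 27.06) / 9.81 = 4.838 s.
Vertical velocity at impact: v_y = v_y0 − g t = 20.40 − 9.81 × 4.838 = −27.06 m/s.
Speed: |v| = √(vₓ² + v_y²) = √(35.90² + 27.06²) = 44.95 m/s.

45.0 m/s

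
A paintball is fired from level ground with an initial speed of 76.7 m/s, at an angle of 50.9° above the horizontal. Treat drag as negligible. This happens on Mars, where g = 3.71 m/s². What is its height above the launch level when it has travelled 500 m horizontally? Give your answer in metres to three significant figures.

417 m

Resolve: vₓ = 76.70 cos 50.9° = 48.37 m/s and v_y0 = 76.70 sin 50.9° = 59.52 m/s.
x = vₓ t ⇒ t = 500/48.37 = 10.34 s.
Height: y = v_y0 t − ½ g t² = 59.52 × 10.34 − 1.855 × 10.34² = 615.2 − 198.2 = 417.1 m.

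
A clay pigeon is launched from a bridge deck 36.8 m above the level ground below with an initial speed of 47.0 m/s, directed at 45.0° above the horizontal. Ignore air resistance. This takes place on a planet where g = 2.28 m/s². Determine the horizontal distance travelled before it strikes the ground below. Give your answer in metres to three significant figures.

Horizontal component vₓ = 47.00 cos 45.0° = 33.23 m/s; vertical v_y0 = 47.00 sin 45.0° = 33.23 m/s.
With up positive and y = 0 at the ground: y(t) = 36.8 + (33.23) t − 1.140 t². Setting y = 0 and taking the positive root: t = [33.23 + √(33.23² + 2·2.28·36.8)] / 2.28 = (33.23 + 35.67) / 2.28 = 30.22 s.
Horizontal distance: R = vₓ t = 33.23 × 30.22 = 1004 m.

1000 m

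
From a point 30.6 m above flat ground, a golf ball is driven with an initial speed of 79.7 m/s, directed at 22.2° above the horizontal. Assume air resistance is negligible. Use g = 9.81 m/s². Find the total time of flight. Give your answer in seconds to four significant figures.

Components: vₓ = 79.70 cos 22.2° = 73.79 m/s, v_y0 = 79.70 sin 22.2° = 30.11 m/s.
The projectile lands when y = 30.6 + (30.11) t − ½·9.81·t² = 0. Positive root: t = (30.11 + √(30.11² + 2·9.81·30.6)) / 9.81 = (30.11 + 38.82) / 9.81 = 7.027 s.

7.027 s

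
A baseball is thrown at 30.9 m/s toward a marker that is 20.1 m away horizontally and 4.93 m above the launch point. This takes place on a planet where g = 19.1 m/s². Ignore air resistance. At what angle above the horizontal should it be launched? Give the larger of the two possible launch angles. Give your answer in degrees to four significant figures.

77.41°

Trajectory: y = x tanθ − g x² (1 + tan²θ)/(2v₀²). With x = 20.1, y = 4.93, v₀ = 30.9, g = 19.1:
4.041 tan²θ − 20.1 tanθ + (8.971) = 0.
tanθ = [20.1 ± √(20.1² − 4 × 4.041 × (8.971))] / (2 × 4.041) = (20.1 ± 16.09) / 8.082, giving tanθ = 0.4957 or 4.478.
θ = 26.37° or 77.41°; the larger is 77.41°.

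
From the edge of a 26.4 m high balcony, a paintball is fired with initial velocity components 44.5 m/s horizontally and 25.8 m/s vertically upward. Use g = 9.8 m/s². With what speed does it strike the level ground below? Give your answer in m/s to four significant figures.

56.24 m/s

With up positive and y = 0 at the ground: y(t) = 26.4 + (25.80) t − 4.900 t². Setting y = 0 and taking the positive root: t = [25.80 + √(25.80² + 2·9.80·26.4)] / 9.80 = (25.80 + 34.40) / 9.80 = 6.142 s.
Vertical velocity at impact: v_y = v_y0 − g t = 25.80 − 9.80 × 6.142 = −34.40 m/s.
Speed: |v| = √(vₓ² + v_y²) = √(44.50² + 34.40²) = 56.24 m/s.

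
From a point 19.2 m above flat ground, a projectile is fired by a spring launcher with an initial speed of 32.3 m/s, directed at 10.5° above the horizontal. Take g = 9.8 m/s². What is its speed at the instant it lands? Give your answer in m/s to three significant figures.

37.7 m/s

Components: vₓ = 32.30 cos 10.5° = 31.76 m/s, v_y0 = 32.30 sin 10.5° = 5.886 m/s.
With up positive and y = 0 at the ground: y(t) = 19.2 + (5.886) t − 4.900 t². Setting y = 0 and taking the positive root: t = [5.886 + √(5.886² + 2·9.80·19.2)] / 9.80 = (5.886 + 20.27) / 9.80 = 2.669 s.
Vertical velocity at impact: v_y = v_y0 − g t = 5.886 − 9.80 × 2.669 = −20.27 m/s.
Speed: |v| = √(vₓ² + v_y²) = √(31.76² + 20.27²) = 37.68 m/s.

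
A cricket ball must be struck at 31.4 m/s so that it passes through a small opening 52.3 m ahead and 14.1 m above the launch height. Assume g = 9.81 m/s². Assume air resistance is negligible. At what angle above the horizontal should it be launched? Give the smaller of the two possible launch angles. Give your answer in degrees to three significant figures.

32.4°

Trajectory: y = x tanθ − g x² (1 + tan²θ)/(2v₀²). With x = 52.3, y = 14.1, v₀ = 31.4, g = 9.81:
13.61 tan²θ − 52.3 tanθ + (27.71) = 0.
tanθ = [52.3 ± √(52.3² − 4 × 13.61 × (27.71))] / (2 × 13.61) = (52.3 ± 35.03) / 27.22, giving tanθ = 0.6345 or 3.209.
θ = 32.40° or 72.69°; the smaller is 32.40°.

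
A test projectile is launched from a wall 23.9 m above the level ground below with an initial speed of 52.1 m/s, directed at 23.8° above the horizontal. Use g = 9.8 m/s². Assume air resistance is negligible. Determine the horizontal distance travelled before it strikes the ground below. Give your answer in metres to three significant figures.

249 m

vₓ = 52.10 cos 23.8° = 47.67 m/s; v_y0 = 52.10 sin 23.8° = 21.02 m/s.
With up positive and y = 0 at the ground: y(t) = 23.9 + (21.02) t − 4.900 t². Setting y = 0 and taking the positive root: t = [21.02 + √(21.02² + 2·9.80·23.9)] / 9.80 = (21.02 + 30.17) / 9.80 = 5.224 s.
Horizontal distance: R = vₓ t = 47.67 × 5.224 = 249.0 m.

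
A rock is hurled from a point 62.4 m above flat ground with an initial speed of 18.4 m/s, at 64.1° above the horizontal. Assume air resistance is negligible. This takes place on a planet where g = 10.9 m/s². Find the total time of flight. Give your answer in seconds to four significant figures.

5.227 s

Components: vₓ = 18.40 cos 64.1° = 8.037 m/s, v_y0 = 18.40 sin 64.1° = 16.55 m/s.
With up positive and y = 0 at the ground: y(t) = 62.4 + (16.55) t − 5.450 t². Setting y = 0 and taking the positive root: t = [16.55 + √(16.55² + 2·10.9·62.4)] / 10.9 = (16.55 + 40.43) / 10.9 = 5.227 s.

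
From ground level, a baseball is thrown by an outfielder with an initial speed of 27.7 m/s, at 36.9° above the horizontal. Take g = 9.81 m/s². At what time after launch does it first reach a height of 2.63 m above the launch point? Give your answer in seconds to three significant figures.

0.166 s

Components: vₓ = 27.70 cos 36.9° = 22.15 m/s, v_y0 = 27.70 sin 36.9° = 16.63 m/s.
Height y(t) = 16.63 t − 4.905 t² = 2.63 gives 4.905 t² − 16.63 t + 2.63 = 0.
t = [16.63 ± √(16.63² − 2·9.81·2.63)] / 9.81 = (16.63 ± 15.00) / 9.81, so t = 0.1663 s or t = 3.224 s.
The first (ascending) time is 0.1663 s.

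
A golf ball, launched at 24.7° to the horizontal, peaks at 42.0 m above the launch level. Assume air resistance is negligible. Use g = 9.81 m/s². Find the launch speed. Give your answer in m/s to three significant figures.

68.7 m/s

At the peak v_y = 0, so v_y0 = √(2gH) = √(2 × 9.81 × 42.0) = 28.71 m/s.
v_y0 = v₀ sin θ ⇒ v₀ = 28.71 / sin 24.7° = 68.70 m/s.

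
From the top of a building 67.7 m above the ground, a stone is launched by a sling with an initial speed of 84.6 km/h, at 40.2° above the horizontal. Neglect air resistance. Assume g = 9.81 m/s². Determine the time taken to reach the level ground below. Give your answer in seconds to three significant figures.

5.57 s

Convert: 84.6 km/h = 84.6/3.6 = 23.50 m/s.
Horizontal component vₓ = 23.50 cos 40.2° = 17.95 m/s; vertical v_y0 = 23.50 sin 40.2° = 15.17 m/s.
With up positive and y = 0 at the ground: y(t) = 67.7 + (15.17) t − 4.905 t². Setting y = 0 and taking the positive root: t = [15.17 + √(15.17² + 2·9.81·67.7)] / 9.81 = (15.17 + 39.48) / 9.81 = 5.570 s.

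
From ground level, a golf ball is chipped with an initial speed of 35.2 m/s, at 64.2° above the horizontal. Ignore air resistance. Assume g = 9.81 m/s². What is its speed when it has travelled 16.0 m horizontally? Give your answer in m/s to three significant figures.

26.4 m/s

Horizontal component vₓ = 35.20 cos 64.2° = 15.32 m/s; vertical v_y0 = 35.20 sin 64.2° = 31.69 m/s.
Time to reach x = 16.0 m: t = x/vₓ = 16.0/15.32 = 1.044 s.
Vertical velocity there: v_y = v_y0 − g t = 31.69 − 9.81 × 1.044 = 21.45 m/s.
Speed: √(vₓ² + v_y²) = √(15.32² + 21.45²) = 26.36 m/s.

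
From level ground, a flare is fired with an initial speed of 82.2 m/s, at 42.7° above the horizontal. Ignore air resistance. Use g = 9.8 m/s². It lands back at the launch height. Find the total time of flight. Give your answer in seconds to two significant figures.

Horizontal component vₓ = 82.20 cos 42.7° = 60.41 m/s; vertical v_y0 = 82.20 sin 42.7° = 55.74 m/s.
It returns to y = 0 when t = 2 v_y0 / g = 2(55.74)/9.80 = 11.38 s.

11 s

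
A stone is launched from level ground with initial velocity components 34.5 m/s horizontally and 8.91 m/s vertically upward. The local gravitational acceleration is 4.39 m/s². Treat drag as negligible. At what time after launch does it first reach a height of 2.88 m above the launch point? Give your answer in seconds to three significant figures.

0.354 s

Height y(t) = 8.910 t − 2.195 t² = 2.88 gives 2.195 t² − 8.910 t + 2.88 = 0.
Quadratic formula: t = (8.910 ± √54.102) / 4.39 = (8.910 ± 7.355) / 4.39 → t = 0.3541 s or 3.705 s.
The first (ascending) time is 0.3541 s.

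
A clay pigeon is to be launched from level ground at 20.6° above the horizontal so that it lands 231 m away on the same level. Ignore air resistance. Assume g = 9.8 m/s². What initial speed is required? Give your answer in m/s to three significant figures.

From R = (v₀² / g) sin 2θ: v₀ = √(gR / sin 2θ).
v₀ = √(9.80 × 231 / sin 41.20°) = √(2264 / 0.6587) = √3436.8 = 58.62 m/s.

58.6 m/s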